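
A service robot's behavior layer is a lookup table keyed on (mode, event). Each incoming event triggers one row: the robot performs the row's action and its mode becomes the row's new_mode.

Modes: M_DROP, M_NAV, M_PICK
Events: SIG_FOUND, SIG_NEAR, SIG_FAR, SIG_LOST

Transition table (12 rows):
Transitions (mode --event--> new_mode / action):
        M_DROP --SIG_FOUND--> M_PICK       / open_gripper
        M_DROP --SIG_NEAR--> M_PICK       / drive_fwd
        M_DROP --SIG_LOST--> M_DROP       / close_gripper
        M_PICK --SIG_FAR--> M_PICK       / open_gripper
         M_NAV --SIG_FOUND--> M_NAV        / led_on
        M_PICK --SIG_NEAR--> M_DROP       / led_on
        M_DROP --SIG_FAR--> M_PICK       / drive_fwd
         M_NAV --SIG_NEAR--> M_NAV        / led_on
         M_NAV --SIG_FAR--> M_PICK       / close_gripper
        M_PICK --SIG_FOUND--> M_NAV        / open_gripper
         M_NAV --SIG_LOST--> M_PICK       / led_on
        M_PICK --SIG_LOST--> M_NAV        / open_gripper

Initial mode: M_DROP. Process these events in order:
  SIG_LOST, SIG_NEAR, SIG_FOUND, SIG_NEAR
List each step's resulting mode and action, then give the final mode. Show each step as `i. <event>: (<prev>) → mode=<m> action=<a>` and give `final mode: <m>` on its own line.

final mode: M_NAV

1. SIG_LOST: (M_DROP) → mode=M_DROP action=close_gripper
2. SIG_NEAR: (M_DROP) → mode=M_PICK action=drive_fwd
3. SIG_FOUND: (M_PICK) → mode=M_NAV action=open_gripper
4. SIG_NEAR: (M_NAV) → mode=M_NAV action=led_on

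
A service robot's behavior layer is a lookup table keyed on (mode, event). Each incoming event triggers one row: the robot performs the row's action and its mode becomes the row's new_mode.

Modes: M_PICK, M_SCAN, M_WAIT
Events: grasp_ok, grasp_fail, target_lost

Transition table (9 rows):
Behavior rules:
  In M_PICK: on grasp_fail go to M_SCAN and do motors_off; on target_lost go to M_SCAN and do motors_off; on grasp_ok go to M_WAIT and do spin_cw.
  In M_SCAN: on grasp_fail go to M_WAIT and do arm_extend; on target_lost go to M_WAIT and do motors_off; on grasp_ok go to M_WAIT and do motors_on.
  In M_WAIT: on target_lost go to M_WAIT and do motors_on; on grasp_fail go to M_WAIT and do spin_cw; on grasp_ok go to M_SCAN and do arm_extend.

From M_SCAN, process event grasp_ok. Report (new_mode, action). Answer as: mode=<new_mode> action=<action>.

mode=M_WAIT action=motors_on

current mode = M_SCAN; filter table to that mode:
  (M_SCAN, grasp_fail) → (M_WAIT, arm_extend)
  (M_SCAN, target_lost) → (M_WAIT, motors_off)
  (M_SCAN, grasp_ok) → (M_WAIT, motors_on)  ← event matches
event = grasp_ok selects (M_WAIT, motors_on)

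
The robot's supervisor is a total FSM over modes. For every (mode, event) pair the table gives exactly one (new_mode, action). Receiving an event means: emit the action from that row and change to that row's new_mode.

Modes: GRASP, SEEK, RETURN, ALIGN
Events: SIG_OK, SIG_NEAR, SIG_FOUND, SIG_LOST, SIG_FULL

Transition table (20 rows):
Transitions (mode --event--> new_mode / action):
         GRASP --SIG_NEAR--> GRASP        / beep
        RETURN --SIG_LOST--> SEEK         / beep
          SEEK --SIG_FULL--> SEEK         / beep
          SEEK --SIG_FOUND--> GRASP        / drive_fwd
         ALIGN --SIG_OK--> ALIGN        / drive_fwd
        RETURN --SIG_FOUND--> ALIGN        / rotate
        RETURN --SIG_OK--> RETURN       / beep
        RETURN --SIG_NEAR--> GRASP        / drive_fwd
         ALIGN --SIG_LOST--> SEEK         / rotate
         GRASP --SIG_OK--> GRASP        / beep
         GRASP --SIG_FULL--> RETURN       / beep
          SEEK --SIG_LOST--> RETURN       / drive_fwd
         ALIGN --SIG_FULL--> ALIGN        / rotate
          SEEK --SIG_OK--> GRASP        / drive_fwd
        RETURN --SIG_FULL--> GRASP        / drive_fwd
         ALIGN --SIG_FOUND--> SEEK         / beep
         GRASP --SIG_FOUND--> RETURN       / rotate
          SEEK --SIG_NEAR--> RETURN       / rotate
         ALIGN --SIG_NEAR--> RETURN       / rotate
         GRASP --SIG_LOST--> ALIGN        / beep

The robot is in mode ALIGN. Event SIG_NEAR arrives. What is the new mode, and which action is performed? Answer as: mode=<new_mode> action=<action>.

current mode = ALIGN; filter table to that mode:
  (ALIGN, SIG_OK) → (ALIGN, drive_fwd)
  (ALIGN, SIG_LOST) → (SEEK, rotate)
  (ALIGN, SIG_FULL) → (ALIGN, rotate)
  (ALIGN, SIG_FOUND) → (SEEK, beep)
  (ALIGN, SIG_NEAR) → (RETURN, rotate)  ← event matches
event = SIG_NEAR selects (RETURN, rotate)

mode=RETURN action=rotate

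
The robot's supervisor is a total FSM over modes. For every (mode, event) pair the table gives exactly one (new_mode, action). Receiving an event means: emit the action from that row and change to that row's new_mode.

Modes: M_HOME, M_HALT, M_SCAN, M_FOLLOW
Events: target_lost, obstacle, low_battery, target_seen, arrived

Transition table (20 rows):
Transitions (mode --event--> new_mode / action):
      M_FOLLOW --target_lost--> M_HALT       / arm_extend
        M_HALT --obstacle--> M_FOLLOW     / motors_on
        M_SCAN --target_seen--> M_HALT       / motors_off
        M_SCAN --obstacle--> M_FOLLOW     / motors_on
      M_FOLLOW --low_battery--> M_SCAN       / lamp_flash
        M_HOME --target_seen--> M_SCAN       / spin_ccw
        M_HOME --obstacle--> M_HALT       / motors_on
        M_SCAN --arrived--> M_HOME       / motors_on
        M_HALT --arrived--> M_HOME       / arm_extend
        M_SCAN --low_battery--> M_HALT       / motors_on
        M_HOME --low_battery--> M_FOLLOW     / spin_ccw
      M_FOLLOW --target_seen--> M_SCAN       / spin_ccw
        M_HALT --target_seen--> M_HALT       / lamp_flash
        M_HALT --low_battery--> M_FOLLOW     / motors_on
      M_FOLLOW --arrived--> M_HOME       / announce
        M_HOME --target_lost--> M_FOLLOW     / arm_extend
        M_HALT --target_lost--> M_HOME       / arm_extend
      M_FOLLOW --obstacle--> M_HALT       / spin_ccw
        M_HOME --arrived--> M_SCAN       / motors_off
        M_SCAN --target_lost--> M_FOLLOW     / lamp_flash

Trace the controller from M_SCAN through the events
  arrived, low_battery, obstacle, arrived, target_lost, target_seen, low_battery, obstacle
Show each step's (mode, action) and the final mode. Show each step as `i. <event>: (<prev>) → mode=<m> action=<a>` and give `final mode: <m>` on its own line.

1. arrived: (M_SCAN) → mode=M_HOME action=motors_on
2. low_battery: (M_HOME) → mode=M_FOLLOW action=spin_ccw
3. obstacle: (M_FOLLOW) → mode=M_HALT action=spin_ccw
4. arrived: (M_HALT) → mode=M_HOME action=arm_extend
5. target_lost: (M_HOME) → mode=M_FOLLOW action=arm_extend
6. target_seen: (M_FOLLOW) → mode=M_SCAN action=spin_ccw
7. low_battery: (M_SCAN) → mode=M_HALT action=motors_on
8. obstacle: (M_HALT) → mode=M_FOLLOW action=motors_on

final mode: M_FOLLOW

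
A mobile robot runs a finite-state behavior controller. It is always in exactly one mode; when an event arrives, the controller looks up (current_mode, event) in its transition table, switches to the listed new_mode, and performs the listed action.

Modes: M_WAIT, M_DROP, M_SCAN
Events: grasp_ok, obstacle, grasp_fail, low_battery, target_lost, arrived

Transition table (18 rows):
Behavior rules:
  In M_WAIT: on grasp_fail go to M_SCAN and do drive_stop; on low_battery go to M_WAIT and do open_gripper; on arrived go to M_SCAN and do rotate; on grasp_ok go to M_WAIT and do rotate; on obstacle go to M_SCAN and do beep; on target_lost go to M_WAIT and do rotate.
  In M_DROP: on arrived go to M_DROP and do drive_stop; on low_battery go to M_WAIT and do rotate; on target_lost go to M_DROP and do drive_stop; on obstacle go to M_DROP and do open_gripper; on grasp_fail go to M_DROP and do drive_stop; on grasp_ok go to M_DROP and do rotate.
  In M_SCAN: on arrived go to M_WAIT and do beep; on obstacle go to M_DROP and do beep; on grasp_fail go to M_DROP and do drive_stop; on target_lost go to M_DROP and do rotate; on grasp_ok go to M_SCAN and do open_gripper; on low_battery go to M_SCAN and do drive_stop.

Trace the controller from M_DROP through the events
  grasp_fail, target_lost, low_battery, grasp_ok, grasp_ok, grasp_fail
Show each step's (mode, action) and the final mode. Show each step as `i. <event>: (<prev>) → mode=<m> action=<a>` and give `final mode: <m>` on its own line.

1. grasp_fail: (M_DROP) → mode=M_DROP action=drive_stop
2. target_lost: (M_DROP) → mode=M_DROP action=drive_stop
3. low_battery: (M_DROP) → mode=M_WAIT action=rotate
4. grasp_ok: (M_WAIT) → mode=M_WAIT action=rotate
5. grasp_ok: (M_WAIT) → mode=M_WAIT action=rotate
6. grasp_fail: (M_WAIT) → mode=M_SCAN action=drive_stop

final mode: M_SCAN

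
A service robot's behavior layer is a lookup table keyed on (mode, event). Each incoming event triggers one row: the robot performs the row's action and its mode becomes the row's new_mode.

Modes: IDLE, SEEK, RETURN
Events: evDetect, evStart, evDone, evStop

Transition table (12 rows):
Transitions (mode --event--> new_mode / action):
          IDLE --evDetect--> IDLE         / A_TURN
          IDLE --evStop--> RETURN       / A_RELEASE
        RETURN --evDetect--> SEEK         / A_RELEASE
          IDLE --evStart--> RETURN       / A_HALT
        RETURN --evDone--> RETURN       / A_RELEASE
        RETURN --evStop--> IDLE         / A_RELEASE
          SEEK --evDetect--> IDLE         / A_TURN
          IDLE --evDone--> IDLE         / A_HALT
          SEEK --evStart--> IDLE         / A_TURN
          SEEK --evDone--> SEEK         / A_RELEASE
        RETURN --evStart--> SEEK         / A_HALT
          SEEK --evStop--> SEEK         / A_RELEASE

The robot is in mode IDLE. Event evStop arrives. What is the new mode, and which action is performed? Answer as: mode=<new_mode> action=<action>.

current mode = IDLE; filter table to that mode:
  (IDLE, evDetect) → (IDLE, A_TURN)
  (IDLE, evStop) → (RETURN, A_RELEASE)  ← event matches
  (IDLE, evStart) → (RETURN, A_HALT)
  (IDLE, evDone) → (IDLE, A_HALT)
event = evStop selects (RETURN, A_RELEASE)

mode=RETURN action=A_RELEASE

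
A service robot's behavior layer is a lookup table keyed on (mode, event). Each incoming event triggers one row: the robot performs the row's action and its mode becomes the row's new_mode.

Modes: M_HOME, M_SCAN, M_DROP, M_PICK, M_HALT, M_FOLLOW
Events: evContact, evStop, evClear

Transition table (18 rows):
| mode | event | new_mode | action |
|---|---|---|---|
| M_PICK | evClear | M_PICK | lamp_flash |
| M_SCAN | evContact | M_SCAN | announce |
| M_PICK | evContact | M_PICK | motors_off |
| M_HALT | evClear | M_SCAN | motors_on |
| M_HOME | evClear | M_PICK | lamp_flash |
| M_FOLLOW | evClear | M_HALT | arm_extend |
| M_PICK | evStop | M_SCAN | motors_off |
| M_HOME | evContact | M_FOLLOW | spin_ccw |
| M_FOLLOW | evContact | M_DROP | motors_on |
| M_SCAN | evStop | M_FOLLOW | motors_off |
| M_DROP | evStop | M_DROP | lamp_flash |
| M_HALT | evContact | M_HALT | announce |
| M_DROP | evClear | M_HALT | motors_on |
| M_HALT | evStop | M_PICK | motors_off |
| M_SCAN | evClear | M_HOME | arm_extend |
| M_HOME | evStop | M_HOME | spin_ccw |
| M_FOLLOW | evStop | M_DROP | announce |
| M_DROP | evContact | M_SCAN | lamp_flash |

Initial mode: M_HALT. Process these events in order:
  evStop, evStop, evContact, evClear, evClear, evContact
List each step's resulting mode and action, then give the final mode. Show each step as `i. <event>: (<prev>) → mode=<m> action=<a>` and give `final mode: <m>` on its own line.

1. evStop: (M_HALT) → mode=M_PICK action=motors_off
2. evStop: (M_PICK) → mode=M_SCAN action=motors_off
3. evContact: (M_SCAN) → mode=M_SCAN action=announce
4. evClear: (M_SCAN) → mode=M_HOME action=arm_extend
5. evClear: (M_HOME) → mode=M_PICK action=lamp_flash
6. evContact: (M_PICK) → mode=M_PICK action=motors_off

final mode: M_PICK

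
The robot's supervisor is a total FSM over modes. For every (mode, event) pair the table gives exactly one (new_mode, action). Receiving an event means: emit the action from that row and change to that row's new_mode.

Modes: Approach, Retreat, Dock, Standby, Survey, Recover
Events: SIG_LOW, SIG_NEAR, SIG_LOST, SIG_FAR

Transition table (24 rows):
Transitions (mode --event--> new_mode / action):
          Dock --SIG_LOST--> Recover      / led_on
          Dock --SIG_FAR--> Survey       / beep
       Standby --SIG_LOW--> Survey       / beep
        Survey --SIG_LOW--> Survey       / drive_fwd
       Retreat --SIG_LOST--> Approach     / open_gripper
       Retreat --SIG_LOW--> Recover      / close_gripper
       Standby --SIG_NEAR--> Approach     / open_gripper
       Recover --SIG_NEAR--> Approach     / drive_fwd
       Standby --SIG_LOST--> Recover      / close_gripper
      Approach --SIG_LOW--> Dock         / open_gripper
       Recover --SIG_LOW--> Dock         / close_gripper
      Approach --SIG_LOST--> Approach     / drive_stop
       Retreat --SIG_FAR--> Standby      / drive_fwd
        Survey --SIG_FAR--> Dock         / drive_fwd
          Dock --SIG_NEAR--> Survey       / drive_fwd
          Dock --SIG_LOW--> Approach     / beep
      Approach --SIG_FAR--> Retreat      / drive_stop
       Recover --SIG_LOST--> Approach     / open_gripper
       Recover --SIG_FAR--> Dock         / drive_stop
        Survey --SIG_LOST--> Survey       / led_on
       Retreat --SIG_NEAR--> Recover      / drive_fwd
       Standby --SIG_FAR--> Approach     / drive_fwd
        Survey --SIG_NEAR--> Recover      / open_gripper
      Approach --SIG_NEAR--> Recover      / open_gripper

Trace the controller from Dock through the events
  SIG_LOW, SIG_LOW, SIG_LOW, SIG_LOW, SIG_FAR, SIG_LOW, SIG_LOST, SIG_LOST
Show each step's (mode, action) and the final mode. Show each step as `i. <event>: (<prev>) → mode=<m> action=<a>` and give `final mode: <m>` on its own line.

final mode: Survey

1. SIG_LOW: (Dock) → mode=Approach action=beep
2. SIG_LOW: (Approach) → mode=Dock action=open_gripper
3. SIG_LOW: (Dock) → mode=Approach action=beep
4. SIG_LOW: (Approach) → mode=Dock action=open_gripper
5. SIG_FAR: (Dock) → mode=Survey action=beep
6. SIG_LOW: (Survey) → mode=Survey action=drive_fwd
7. SIG_LOST: (Survey) → mode=Survey action=led_on
8. SIG_LOST: (Survey) → mode=Survey action=led_on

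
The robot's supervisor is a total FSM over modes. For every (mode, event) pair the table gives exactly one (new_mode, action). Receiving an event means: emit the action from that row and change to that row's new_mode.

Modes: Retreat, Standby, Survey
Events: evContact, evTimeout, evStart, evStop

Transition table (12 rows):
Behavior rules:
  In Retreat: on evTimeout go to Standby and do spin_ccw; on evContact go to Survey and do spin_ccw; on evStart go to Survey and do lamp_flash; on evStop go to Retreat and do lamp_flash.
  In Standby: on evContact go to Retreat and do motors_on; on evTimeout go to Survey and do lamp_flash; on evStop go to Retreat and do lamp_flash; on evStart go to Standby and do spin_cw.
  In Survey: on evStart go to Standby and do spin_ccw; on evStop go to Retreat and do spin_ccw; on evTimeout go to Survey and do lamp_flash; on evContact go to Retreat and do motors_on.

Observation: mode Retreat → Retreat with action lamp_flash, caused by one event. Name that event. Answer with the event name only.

try evContact: (Retreat, evContact) → (Survey, spin_ccw)
try evTimeout: (Retreat, evTimeout) → (Standby, spin_ccw)
try evStart: (Retreat, evStart) → (Survey, lamp_flash)
try evStop: (Retreat, evStop) → (Retreat, lamp_flash)  ← matches

evStop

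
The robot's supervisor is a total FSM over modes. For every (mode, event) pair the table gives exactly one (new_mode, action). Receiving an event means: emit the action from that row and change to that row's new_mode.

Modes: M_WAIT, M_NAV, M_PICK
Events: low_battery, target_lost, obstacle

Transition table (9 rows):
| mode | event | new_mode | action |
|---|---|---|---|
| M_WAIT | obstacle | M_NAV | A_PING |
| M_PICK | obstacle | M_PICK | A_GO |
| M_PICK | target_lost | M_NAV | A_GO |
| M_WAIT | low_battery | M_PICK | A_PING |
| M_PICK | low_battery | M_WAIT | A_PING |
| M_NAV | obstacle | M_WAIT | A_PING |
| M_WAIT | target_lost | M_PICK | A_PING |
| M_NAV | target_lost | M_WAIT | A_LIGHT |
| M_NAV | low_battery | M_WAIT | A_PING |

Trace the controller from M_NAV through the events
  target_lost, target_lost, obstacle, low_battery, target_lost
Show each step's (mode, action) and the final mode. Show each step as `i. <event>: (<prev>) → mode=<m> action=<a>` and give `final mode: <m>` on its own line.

1. target_lost: (M_NAV) → mode=M_WAIT action=A_LIGHT
2. target_lost: (M_WAIT) → mode=M_PICK action=A_PING
3. obstacle: (M_PICK) → mode=M_PICK action=A_GO
4. low_battery: (M_PICK) → mode=M_WAIT action=A_PING
5. target_lost: (M_WAIT) → mode=M_PICK action=A_PING

final mode: M_PICK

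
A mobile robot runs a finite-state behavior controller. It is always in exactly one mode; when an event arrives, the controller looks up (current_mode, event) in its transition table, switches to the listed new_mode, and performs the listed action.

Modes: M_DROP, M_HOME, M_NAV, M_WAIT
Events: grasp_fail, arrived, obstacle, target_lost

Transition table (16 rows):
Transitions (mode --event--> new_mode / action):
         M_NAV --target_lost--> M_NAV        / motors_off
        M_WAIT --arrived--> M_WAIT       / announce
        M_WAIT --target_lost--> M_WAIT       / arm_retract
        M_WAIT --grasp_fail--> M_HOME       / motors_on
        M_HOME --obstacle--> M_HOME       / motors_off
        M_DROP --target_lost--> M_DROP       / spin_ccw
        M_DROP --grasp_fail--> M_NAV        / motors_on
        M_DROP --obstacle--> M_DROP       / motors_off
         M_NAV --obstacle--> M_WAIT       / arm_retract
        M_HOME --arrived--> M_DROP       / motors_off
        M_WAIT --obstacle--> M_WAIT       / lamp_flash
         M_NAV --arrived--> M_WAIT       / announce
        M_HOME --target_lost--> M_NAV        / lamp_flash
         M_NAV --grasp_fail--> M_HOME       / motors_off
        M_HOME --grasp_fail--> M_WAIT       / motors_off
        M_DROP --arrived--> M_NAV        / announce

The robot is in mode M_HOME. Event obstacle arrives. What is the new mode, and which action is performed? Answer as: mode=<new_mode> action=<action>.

current mode = M_HOME; filter table to that mode:
  (M_HOME, obstacle) → (M_HOME, motors_off)  ← event matches
  (M_HOME, arrived) → (M_DROP, motors_off)
  (M_HOME, target_lost) → (M_NAV, lamp_flash)
  (M_HOME, grasp_fail) → (M_WAIT, motors_off)
event = obstacle selects (M_HOME, motors_off)

mode=M_HOME action=motors_off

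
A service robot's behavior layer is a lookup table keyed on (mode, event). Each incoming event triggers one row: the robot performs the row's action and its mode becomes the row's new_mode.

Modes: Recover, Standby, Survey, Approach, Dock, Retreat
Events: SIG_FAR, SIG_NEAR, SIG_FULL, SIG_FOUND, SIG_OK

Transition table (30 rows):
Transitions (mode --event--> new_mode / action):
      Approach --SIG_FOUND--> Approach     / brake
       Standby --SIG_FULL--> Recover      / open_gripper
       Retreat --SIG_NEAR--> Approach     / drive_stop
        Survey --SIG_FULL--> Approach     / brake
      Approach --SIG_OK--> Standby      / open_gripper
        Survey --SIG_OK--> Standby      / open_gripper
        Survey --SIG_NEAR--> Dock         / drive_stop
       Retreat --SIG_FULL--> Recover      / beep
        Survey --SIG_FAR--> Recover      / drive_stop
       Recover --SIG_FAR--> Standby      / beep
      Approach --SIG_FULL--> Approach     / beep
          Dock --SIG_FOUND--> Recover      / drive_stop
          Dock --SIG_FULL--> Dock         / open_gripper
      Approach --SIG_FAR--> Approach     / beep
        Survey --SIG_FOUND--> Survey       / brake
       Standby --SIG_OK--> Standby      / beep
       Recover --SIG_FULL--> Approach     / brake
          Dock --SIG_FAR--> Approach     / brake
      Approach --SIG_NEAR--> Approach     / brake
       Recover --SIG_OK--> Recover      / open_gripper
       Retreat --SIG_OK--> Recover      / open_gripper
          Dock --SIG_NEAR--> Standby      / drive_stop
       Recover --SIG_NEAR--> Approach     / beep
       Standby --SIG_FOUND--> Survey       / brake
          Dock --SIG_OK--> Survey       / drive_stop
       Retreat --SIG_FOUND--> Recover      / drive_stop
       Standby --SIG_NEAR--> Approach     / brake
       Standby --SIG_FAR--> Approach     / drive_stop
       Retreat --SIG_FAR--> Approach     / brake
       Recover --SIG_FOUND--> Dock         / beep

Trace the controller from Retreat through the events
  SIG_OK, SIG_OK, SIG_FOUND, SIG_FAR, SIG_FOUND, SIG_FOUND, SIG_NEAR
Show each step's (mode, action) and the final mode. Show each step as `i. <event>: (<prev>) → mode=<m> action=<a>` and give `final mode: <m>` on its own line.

final mode: Approach

1. SIG_OK: (Retreat) → mode=Recover action=open_gripper
2. SIG_OK: (Recover) → mode=Recover action=open_gripper
3. SIG_FOUND: (Recover) → mode=Dock action=beep
4. SIG_FAR: (Dock) → mode=Approach action=brake
5. SIG_FOUND: (Approach) → mode=Approach action=brake
6. SIG_FOUND: (Approach) → mode=Approach action=brake
7. SIG_NEAR: (Approach) → mode=Approach action=brake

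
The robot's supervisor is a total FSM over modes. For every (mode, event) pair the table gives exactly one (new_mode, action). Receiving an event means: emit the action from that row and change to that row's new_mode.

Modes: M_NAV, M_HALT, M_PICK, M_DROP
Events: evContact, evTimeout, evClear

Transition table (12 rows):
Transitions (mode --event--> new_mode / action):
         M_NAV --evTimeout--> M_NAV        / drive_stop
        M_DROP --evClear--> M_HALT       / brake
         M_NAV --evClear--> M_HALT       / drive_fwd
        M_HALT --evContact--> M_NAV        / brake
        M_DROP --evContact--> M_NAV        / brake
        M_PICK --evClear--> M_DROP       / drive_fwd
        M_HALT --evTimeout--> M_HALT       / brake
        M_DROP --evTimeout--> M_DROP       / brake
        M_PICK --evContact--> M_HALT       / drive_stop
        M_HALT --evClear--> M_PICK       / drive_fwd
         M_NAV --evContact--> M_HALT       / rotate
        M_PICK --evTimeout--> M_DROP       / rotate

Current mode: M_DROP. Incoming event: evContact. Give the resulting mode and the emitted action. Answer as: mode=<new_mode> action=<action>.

mode=M_NAV action=brake

current mode = M_DROP; filter table to that mode:
  (M_DROP, evClear) → (M_HALT, brake)
  (M_DROP, evContact) → (M_NAV, brake)  ← event matches
  (M_DROP, evTimeout) → (M_DROP, brake)
event = evContact selects (M_NAV, brake)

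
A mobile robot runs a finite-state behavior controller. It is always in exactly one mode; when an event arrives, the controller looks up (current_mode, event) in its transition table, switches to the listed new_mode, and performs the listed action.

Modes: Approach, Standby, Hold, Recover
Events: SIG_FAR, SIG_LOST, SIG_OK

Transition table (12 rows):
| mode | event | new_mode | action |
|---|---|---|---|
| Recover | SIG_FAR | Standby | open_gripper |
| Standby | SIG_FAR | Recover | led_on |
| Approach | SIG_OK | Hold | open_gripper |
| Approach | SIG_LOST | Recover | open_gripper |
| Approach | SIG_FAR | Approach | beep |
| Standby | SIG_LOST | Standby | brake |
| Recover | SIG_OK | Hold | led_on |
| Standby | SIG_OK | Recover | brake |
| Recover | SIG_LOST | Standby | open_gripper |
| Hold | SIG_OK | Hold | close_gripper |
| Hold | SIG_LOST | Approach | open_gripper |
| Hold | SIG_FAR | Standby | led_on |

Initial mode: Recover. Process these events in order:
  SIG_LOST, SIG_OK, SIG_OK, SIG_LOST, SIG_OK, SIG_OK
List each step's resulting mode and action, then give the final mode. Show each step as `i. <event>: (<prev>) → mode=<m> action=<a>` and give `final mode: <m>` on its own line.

1. SIG_LOST: (Recover) → mode=Standby action=open_gripper
2. SIG_OK: (Standby) → mode=Recover action=brake
3. SIG_OK: (Recover) → mode=Hold action=led_on
4. SIG_LOST: (Hold) → mode=Approach action=open_gripper
5. SIG_OK: (Approach) → mode=Hold action=open_gripper
6. SIG_OK: (Hold) → mode=Hold action=close_gripper

final mode: Hold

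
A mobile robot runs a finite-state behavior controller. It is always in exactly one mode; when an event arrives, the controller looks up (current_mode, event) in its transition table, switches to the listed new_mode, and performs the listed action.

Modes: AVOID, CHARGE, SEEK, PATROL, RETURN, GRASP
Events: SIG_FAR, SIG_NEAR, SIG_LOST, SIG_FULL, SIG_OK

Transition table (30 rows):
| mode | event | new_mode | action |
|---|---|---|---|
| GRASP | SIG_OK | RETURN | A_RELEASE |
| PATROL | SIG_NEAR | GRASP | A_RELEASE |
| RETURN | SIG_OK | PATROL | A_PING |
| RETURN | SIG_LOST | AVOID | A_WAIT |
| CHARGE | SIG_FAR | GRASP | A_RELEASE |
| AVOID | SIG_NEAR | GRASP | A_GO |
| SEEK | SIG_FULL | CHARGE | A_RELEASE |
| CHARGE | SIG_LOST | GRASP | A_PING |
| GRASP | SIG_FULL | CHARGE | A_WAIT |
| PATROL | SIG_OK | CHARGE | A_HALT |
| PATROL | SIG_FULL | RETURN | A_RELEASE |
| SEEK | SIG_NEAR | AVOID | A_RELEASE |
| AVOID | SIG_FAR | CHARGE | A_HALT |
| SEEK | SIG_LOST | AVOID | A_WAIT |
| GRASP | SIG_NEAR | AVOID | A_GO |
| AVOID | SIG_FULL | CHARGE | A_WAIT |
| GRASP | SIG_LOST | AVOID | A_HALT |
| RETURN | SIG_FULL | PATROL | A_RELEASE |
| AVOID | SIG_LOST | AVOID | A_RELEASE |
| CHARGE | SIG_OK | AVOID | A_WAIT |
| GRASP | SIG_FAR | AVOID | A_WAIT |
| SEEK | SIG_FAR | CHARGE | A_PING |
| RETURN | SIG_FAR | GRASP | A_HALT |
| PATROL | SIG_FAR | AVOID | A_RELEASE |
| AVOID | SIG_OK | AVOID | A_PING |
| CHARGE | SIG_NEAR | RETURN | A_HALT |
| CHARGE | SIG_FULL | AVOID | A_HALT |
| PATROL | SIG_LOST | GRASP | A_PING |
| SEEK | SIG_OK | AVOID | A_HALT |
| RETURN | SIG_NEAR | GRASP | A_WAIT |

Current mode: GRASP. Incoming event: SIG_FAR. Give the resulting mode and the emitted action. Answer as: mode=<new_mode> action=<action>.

mode=AVOID action=A_WAIT

current mode = GRASP; filter table to that mode:
  (GRASP, SIG_OK) → (RETURN, A_RELEASE)
  (GRASP, SIG_FULL) → (CHARGE, A_WAIT)
  (GRASP, SIG_NEAR) → (AVOID, A_GO)
  (GRASP, SIG_LOST) → (AVOID, A_HALT)
  (GRASP, SIG_FAR) → (AVOID, A_WAIT)  ← event matches
event = SIG_FAR selects (AVOID, A_WAIT)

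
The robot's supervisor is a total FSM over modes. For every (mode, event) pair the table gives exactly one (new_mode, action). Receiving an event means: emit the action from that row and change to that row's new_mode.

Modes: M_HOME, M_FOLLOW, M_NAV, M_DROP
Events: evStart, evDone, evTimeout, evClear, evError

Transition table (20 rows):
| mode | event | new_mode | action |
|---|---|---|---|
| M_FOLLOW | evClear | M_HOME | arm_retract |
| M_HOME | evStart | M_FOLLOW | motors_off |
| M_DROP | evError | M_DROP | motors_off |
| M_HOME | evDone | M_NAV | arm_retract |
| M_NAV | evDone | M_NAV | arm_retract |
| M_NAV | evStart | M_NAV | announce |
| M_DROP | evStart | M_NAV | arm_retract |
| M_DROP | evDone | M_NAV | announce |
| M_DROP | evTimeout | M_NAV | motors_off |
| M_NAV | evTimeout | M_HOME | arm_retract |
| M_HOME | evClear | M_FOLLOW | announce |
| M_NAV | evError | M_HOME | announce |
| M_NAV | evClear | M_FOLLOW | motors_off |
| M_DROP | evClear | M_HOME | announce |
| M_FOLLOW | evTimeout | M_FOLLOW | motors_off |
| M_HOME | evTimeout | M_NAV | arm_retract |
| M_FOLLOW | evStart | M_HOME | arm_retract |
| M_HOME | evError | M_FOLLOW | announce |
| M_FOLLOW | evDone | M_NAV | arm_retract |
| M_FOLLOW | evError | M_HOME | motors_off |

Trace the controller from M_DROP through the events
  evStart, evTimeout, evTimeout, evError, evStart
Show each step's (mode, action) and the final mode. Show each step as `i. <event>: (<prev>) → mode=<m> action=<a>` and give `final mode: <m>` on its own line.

final mode: M_FOLLOW

1. evStart: (M_DROP) → mode=M_NAV action=arm_retract
2. evTimeout: (M_NAV) → mode=M_HOME action=arm_retract
3. evTimeout: (M_HOME) → mode=M_NAV action=arm_retract
4. evError: (M_NAV) → mode=M_HOME action=announce
5. evStart: (M_HOME) → mode=M_FOLLOW action=motors_off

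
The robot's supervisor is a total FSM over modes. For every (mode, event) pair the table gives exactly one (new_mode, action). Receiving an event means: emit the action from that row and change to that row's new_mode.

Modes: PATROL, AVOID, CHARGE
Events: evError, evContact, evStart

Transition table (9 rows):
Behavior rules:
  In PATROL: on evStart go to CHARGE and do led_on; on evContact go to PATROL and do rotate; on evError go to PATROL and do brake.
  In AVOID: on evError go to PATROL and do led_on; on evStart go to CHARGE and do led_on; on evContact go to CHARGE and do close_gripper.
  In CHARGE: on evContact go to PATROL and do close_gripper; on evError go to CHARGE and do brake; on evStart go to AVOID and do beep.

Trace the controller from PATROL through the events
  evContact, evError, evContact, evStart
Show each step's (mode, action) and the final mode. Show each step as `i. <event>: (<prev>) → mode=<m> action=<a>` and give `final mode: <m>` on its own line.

final mode: CHARGE

1. evContact: (PATROL) → mode=PATROL action=rotate
2. evError: (PATROL) → mode=PATROL action=brake
3. evContact: (PATROL) → mode=PATROL action=rotate
4. evStart: (PATROL) → mode=CHARGE action=led_on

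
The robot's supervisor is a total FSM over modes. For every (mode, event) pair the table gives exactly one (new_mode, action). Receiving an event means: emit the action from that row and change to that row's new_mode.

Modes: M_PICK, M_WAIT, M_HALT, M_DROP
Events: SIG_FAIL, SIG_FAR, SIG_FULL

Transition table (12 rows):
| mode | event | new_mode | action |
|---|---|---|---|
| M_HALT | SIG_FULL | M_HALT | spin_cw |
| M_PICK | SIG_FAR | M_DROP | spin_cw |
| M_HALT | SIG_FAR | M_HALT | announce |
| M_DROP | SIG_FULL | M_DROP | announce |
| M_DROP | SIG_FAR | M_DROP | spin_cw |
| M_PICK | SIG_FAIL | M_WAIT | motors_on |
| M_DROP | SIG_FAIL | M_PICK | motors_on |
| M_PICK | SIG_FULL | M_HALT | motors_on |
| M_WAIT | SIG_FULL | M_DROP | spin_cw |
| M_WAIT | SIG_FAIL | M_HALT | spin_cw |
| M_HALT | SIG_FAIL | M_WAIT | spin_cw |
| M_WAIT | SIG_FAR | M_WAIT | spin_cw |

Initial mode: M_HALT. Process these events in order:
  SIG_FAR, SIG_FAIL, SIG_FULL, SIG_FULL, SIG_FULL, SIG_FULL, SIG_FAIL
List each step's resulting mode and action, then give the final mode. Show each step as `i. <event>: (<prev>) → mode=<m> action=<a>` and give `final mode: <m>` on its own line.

final mode: M_PICK

1. SIG_FAR: (M_HALT) → mode=M_HALT action=announce
2. SIG_FAIL: (M_HALT) → mode=M_WAIT action=spin_cw
3. SIG_FULL: (M_WAIT) → mode=M_DROP action=spin_cw
4. SIG_FULL: (M_DROP) → mode=M_DROP action=announce
5. SIG_FULL: (M_DROP) → mode=M_DROP action=announce
6. SIG_FULL: (M_DROP) → mode=M_DROP action=announce
7. SIG_FAIL: (M_DROP) → mode=M_PICK action=motors_on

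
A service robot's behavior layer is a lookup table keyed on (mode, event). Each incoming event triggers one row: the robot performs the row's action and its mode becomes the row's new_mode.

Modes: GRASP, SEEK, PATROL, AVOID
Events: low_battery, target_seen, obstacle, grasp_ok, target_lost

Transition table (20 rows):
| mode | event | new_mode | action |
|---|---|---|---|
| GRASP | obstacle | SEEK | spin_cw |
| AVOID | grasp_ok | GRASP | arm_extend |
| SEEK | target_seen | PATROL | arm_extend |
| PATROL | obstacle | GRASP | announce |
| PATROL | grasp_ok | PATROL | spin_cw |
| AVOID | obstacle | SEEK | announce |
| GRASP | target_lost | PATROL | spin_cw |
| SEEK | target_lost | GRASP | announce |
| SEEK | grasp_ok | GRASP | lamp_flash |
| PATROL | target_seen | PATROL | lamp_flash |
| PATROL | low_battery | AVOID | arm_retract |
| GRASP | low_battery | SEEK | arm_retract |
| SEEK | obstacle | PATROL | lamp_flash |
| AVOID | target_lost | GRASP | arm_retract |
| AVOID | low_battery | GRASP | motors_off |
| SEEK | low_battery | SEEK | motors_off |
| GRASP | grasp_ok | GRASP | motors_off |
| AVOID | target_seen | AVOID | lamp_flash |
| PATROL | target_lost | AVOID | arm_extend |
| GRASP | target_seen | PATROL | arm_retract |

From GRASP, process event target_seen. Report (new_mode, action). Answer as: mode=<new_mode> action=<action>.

current mode = GRASP; filter table to that mode:
  (GRASP, obstacle) → (SEEK, spin_cw)
  (GRASP, target_lost) → (PATROL, spin_cw)
  (GRASP, low_battery) → (SEEK, arm_retract)
  (GRASP, grasp_ok) → (GRASP, motors_off)
  (GRASP, target_seen) → (PATROL, arm_retract)  ← event matches
event = target_seen selects (PATROL, arm_retract)

mode=PATROL action=arm_retract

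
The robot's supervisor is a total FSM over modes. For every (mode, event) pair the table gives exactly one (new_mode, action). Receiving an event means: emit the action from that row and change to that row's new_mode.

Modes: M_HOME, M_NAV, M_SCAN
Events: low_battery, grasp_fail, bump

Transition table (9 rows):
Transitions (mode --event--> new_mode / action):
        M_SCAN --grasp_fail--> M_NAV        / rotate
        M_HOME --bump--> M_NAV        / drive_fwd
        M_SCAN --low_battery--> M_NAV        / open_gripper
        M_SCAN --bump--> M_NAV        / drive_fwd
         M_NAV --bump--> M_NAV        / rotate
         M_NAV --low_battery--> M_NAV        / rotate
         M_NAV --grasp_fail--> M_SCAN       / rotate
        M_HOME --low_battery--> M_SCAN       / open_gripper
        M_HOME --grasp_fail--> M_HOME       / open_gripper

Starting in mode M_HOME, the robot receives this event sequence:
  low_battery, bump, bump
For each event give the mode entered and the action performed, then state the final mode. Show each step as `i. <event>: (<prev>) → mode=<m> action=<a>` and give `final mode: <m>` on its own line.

final mode: M_NAV

1. low_battery: (M_HOME) → mode=M_SCAN action=open_gripper
2. bump: (M_SCAN) → mode=M_NAV action=drive_fwd
3. bump: (M_NAV) → mode=M_NAV action=rotate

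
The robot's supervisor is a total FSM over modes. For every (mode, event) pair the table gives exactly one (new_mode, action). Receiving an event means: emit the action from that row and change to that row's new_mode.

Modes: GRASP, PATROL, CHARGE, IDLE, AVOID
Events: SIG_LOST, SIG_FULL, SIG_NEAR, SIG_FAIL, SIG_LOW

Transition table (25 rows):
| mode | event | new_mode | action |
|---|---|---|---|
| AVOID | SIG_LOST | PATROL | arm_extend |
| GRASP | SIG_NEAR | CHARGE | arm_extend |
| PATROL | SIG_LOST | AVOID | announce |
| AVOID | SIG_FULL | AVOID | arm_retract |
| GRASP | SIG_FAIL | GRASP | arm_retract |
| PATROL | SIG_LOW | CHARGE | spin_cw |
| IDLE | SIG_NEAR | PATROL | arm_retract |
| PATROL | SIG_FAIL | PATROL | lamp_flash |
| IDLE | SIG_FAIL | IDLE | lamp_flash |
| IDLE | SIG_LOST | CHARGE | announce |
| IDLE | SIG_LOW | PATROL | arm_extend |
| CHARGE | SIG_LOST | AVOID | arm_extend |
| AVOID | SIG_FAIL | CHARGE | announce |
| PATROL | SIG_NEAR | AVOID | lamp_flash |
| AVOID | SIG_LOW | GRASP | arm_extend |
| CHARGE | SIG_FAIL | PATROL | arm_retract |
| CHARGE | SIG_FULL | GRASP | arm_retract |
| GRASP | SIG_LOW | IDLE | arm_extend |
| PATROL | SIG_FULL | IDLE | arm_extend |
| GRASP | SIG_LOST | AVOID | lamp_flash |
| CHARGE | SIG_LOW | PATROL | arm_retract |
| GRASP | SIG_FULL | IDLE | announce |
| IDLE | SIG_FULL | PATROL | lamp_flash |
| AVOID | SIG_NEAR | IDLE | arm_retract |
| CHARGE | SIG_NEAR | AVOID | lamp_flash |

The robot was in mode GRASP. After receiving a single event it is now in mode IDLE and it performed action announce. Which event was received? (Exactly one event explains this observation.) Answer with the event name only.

try SIG_LOST: (GRASP, SIG_LOST) → (AVOID, lamp_flash)
try SIG_FULL: (GRASP, SIG_FULL) → (IDLE, announce)  ← matches
try SIG_NEAR: (GRASP, SIG_NEAR) → (CHARGE, arm_extend)
try SIG_FAIL: (GRASP, SIG_FAIL) → (GRASP, arm_retract)
try SIG_LOW: (GRASP, SIG_LOW) → (IDLE, arm_extend)

SIG_FULL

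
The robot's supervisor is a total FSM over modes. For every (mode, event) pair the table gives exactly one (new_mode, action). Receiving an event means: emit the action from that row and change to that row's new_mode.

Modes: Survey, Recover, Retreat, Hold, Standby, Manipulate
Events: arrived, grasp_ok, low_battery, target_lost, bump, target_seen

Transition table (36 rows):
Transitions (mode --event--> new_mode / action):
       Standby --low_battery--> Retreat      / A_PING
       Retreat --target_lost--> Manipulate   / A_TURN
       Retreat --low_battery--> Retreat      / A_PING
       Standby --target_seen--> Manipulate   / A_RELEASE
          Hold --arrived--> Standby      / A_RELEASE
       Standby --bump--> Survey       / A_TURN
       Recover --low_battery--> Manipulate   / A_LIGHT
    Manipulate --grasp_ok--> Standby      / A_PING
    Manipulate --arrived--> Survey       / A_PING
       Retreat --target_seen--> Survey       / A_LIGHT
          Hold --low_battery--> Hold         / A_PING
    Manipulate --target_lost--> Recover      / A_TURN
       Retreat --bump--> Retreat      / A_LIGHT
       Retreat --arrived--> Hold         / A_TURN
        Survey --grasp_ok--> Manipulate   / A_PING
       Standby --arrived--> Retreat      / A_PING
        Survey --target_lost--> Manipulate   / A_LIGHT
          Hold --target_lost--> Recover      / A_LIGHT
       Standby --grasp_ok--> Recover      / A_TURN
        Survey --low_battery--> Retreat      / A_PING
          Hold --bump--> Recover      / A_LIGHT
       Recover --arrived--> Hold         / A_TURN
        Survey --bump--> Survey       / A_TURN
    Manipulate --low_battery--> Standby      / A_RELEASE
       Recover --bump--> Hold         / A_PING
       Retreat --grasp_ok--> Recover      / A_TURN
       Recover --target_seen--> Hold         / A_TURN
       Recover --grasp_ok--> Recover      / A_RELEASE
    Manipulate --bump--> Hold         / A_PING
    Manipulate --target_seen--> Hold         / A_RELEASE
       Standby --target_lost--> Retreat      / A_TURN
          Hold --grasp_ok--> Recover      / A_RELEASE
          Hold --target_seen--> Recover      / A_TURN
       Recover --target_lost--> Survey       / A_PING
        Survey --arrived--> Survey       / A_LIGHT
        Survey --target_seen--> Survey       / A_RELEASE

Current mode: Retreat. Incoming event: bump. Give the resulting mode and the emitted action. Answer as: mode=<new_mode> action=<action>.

mode=Retreat action=A_LIGHT

current mode = Retreat; filter table to that mode:
  (Retreat, target_lost) → (Manipulate, A_TURN)
  (Retreat, low_battery) → (Retreat, A_PING)
  (Retreat, target_seen) → (Survey, A_LIGHT)
  (Retreat, bump) → (Retreat, A_LIGHT)  ← event matches
  (Retreat, arrived) → (Hold, A_TURN)
  (Retreat, grasp_ok) → (Recover, A_TURN)
event = bump selects (Retreat, A_LIGHT)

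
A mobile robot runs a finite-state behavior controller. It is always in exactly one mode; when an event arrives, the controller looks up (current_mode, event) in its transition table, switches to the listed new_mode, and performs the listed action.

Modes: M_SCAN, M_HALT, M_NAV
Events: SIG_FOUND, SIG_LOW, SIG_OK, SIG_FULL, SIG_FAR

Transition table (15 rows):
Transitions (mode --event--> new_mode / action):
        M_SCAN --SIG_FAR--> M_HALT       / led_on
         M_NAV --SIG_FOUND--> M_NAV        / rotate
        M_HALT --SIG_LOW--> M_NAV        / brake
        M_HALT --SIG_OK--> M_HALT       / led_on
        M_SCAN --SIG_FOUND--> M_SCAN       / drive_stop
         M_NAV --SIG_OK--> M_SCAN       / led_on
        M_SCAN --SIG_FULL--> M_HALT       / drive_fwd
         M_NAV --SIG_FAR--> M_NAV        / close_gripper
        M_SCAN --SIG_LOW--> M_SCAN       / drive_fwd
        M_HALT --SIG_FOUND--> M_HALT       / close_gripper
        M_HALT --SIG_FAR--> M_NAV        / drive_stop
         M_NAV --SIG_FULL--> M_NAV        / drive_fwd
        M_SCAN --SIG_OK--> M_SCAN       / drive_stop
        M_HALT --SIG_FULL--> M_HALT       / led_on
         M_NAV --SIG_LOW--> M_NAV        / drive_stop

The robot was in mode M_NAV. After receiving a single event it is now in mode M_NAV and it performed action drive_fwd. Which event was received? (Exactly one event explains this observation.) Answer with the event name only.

SIG_FULL

try SIG_FOUND: (M_NAV, SIG_FOUND) → (M_NAV, rotate)
try SIG_LOW: (M_NAV, SIG_LOW) → (M_NAV, drive_stop)
try SIG_OK: (M_NAV, SIG_OK) → (M_SCAN, led_on)
try SIG_FULL: (M_NAV, SIG_FULL) → (M_NAV, drive_fwd)  ← matches
try SIG_FAR: (M_NAV, SIG_FAR) → (M_NAV, close_gripper)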